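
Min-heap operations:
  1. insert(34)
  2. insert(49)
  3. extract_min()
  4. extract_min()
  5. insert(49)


insert(34) -> [34]
insert(49) -> [34, 49]
extract_min()->34, [49]
extract_min()->49, []
insert(49) -> [49]

Final heap: [49]


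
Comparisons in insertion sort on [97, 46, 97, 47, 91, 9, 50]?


Algorithm: insertion sort
Input: [97, 46, 97, 47, 91, 9, 50]
Sorted: [9, 46, 47, 50, 91, 97, 97]

17


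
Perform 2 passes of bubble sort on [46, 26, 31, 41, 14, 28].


Initial: [46, 26, 31, 41, 14, 28]
Pass 1: [26, 31, 41, 14, 28, 46] (5 swaps)
Pass 2: [26, 31, 14, 28, 41, 46] (2 swaps)

After 2 passes: [26, 31, 14, 28, 41, 46]


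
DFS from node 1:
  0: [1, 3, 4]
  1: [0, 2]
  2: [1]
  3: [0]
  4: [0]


Visit 1, push [2, 0]
Visit 0, push [4, 3]
Visit 3, push []
Visit 4, push []
Visit 2, push []

DFS order: [1, 0, 3, 4, 2]


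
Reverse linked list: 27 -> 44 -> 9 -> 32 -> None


Step 1: curr=27, set curr.next=prev(None) | reversed so far: 27
Step 2: curr=44, set curr.next=prev(27) | reversed so far: 44 -> 27
Step 3: curr=9, set curr.next=prev(44) | reversed so far: 9 -> 44 -> 27
Step 4: curr=32, set curr.next=prev(9) | reversed so far: 32 -> 9 -> 44 -> 27

32 -> 9 -> 44 -> 27 -> None


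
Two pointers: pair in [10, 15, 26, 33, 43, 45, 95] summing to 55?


lo=0(10)+hi=6(95)=105
lo=0(10)+hi=5(45)=55

Yes: 10+45=55


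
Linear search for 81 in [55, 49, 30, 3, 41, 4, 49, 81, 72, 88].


i=0: 55!=81
i=1: 49!=81
i=2: 30!=81
i=3: 3!=81
i=4: 41!=81
i=5: 4!=81
i=6: 49!=81
i=7: 81==81 found!

Found at 7, 8 comps


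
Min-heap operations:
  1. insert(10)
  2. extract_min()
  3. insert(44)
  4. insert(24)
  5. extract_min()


insert(10) -> [10]
extract_min()->10, []
insert(44) -> [44]
insert(24) -> [24, 44]
extract_min()->24, [44]

Final heap: [44]


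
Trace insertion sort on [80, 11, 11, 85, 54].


Initial: [80, 11, 11, 85, 54]
Insert 11: [11, 80, 11, 85, 54]
Insert 11: [11, 11, 80, 85, 54]
Insert 85: [11, 11, 80, 85, 54]
Insert 54: [11, 11, 54, 80, 85]

Sorted: [11, 11, 54, 80, 85]


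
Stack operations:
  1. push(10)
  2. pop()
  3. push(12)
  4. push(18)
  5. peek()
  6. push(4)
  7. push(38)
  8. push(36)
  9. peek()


push(10) -> [10]
pop()->10, []
push(12) -> [12]
push(18) -> [12, 18]
peek()->18
push(4) -> [12, 18, 4]
push(38) -> [12, 18, 4, 38]
push(36) -> [12, 18, 4, 38, 36]
peek()->36

Final stack: [12, 18, 4, 38, 36]


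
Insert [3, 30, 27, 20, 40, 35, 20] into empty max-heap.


Insert 3: [3]
Insert 30: [30, 3]
Insert 27: [30, 3, 27]
Insert 20: [30, 20, 27, 3]
Insert 40: [40, 30, 27, 3, 20]
Insert 35: [40, 30, 35, 3, 20, 27]
Insert 20: [40, 30, 35, 3, 20, 27, 20]

Final heap: [40, 30, 35, 3, 20, 27, 20]


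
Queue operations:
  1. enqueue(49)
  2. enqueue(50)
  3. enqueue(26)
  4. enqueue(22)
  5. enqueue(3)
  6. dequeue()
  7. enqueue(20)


enqueue(49) -> [49]
enqueue(50) -> [49, 50]
enqueue(26) -> [49, 50, 26]
enqueue(22) -> [49, 50, 26, 22]
enqueue(3) -> [49, 50, 26, 22, 3]
dequeue()->49, [50, 26, 22, 3]
enqueue(20) -> [50, 26, 22, 3, 20]

Final queue: [50, 26, 22, 3, 20]


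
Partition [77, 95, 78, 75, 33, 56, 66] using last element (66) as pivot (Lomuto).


Pivot: 66
  33 <= 66: swap -> [33, 95, 78, 75, 77, 56, 66]
  56 <= 66: swap -> [33, 56, 78, 75, 77, 95, 66]
Place pivot at 2: [33, 56, 66, 75, 77, 95, 78]

Partitioned: [33, 56, 66, 75, 77, 95, 78]


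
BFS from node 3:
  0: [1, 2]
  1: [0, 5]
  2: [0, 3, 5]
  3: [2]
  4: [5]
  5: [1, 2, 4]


Visit 3, enqueue [2]
Visit 2, enqueue [0, 5]
Visit 0, enqueue [1]
Visit 5, enqueue [4]
Visit 1, enqueue []
Visit 4, enqueue []

BFS order: [3, 2, 0, 5, 1, 4]


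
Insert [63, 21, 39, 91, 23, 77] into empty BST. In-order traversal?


Insert 63: root
Insert 21: L from 63
Insert 39: L from 63 -> R from 21
Insert 91: R from 63
Insert 23: L from 63 -> R from 21 -> L from 39
Insert 77: R from 63 -> L from 91

In-order: [21, 23, 39, 63, 77, 91]


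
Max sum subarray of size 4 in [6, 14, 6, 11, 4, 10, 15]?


[0:4]: 37
[1:5]: 35
[2:6]: 31
[3:7]: 40

Max: 40 at [3:7]


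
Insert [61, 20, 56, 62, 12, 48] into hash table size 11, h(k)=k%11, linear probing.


Insert 61: h=6 -> slot 6
Insert 20: h=9 -> slot 9
Insert 56: h=1 -> slot 1
Insert 62: h=7 -> slot 7
Insert 12: h=1, 1 probes -> slot 2
Insert 48: h=4 -> slot 4

Table: [None, 56, 12, None, 48, None, 61, 62, None, 20, None]


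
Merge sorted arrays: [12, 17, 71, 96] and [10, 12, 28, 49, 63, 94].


Take 10 from B
Take 12 from A
Take 12 from B
Take 17 from A
Take 28 from B
Take 49 from B
Take 63 from B
Take 71 from A
Take 94 from B

Merged: [10, 12, 12, 17, 28, 49, 63, 71, 94, 96]


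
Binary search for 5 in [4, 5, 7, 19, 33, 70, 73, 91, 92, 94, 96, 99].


Step 1: lo=0, hi=11, mid=5, val=70
Step 2: lo=0, hi=4, mid=2, val=7
Step 3: lo=0, hi=1, mid=0, val=4
Step 4: lo=1, hi=1, mid=1, val=5

Found at index 1


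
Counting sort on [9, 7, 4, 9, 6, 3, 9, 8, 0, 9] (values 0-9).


Input: [9, 7, 4, 9, 6, 3, 9, 8, 0, 9]
Counts: [1, 0, 0, 1, 1, 0, 1, 1, 1, 4]

Sorted: [0, 3, 4, 6, 7, 8, 9, 9, 9, 9]


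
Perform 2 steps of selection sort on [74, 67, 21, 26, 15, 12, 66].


Initial: [74, 67, 21, 26, 15, 12, 66]
Step 1: min=12 at 5
  Swap: [12, 67, 21, 26, 15, 74, 66]
Step 2: min=15 at 4
  Swap: [12, 15, 21, 26, 67, 74, 66]

After 2 steps: [12, 15, 21, 26, 67, 74, 66]


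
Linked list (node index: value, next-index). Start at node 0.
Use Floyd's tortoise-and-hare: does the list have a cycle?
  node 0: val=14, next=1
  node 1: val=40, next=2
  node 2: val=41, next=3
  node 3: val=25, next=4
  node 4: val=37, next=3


Floyd's tortoise (slow, +1) and hare (fast, +2):
  init: slow=0, fast=0
  step 1: slow=1, fast=2
  step 2: slow=2, fast=4
  step 3: slow=3, fast=4
  step 4: slow=4, fast=4
  slow == fast at node 4: cycle detected

Cycle: yes


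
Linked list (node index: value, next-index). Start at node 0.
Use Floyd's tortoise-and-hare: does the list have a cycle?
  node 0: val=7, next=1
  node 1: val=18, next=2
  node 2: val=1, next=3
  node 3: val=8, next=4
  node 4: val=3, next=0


Floyd's tortoise (slow, +1) and hare (fast, +2):
  init: slow=0, fast=0
  step 1: slow=1, fast=2
  step 2: slow=2, fast=4
  step 3: slow=3, fast=1
  step 4: slow=4, fast=3
  step 5: slow=0, fast=0
  slow == fast at node 0: cycle detected

Cycle: yes


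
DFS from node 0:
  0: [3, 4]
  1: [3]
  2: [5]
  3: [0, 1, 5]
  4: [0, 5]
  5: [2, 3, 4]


Visit 0, push [4, 3]
Visit 3, push [5, 1]
Visit 1, push []
Visit 5, push [4, 2]
Visit 2, push []
Visit 4, push []

DFS order: [0, 3, 1, 5, 2, 4]


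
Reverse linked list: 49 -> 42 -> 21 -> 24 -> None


Step 1: curr=49, set curr.next=prev(None) | reversed so far: 49
Step 2: curr=42, set curr.next=prev(49) | reversed so far: 42 -> 49
Step 3: curr=21, set curr.next=prev(42) | reversed so far: 21 -> 42 -> 49
Step 4: curr=24, set curr.next=prev(21) | reversed so far: 24 -> 21 -> 42 -> 49

24 -> 21 -> 42 -> 49 -> None


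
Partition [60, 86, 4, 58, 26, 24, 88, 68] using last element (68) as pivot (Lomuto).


Pivot: 68
  60 <= 68: advance i (no swap)
  4 <= 68: swap -> [60, 4, 86, 58, 26, 24, 88, 68]
  58 <= 68: swap -> [60, 4, 58, 86, 26, 24, 88, 68]
  26 <= 68: swap -> [60, 4, 58, 26, 86, 24, 88, 68]
  24 <= 68: swap -> [60, 4, 58, 26, 24, 86, 88, 68]
Place pivot at 5: [60, 4, 58, 26, 24, 68, 88, 86]

Partitioned: [60, 4, 58, 26, 24, 68, 88, 86]


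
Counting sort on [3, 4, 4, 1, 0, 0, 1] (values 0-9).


Input: [3, 4, 4, 1, 0, 0, 1]
Counts: [2, 2, 0, 1, 2, 0, 0, 0, 0, 0]

Sorted: [0, 0, 1, 1, 3, 4, 4]


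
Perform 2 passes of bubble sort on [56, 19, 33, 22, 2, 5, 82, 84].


Initial: [56, 19, 33, 22, 2, 5, 82, 84]
Pass 1: [19, 33, 22, 2, 5, 56, 82, 84] (5 swaps)
Pass 2: [19, 22, 2, 5, 33, 56, 82, 84] (3 swaps)

After 2 passes: [19, 22, 2, 5, 33, 56, 82, 84]


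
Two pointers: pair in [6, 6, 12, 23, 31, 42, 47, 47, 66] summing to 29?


lo=0(6)+hi=8(66)=72
lo=0(6)+hi=7(47)=53
lo=0(6)+hi=6(47)=53
lo=0(6)+hi=5(42)=48
lo=0(6)+hi=4(31)=37
lo=0(6)+hi=3(23)=29

Yes: 6+23=29


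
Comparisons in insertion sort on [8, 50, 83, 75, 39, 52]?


Algorithm: insertion sort
Input: [8, 50, 83, 75, 39, 52]
Sorted: [8, 39, 50, 52, 75, 83]

11


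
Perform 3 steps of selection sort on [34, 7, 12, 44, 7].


Initial: [34, 7, 12, 44, 7]
Step 1: min=7 at 1
  Swap: [7, 34, 12, 44, 7]
Step 2: min=7 at 4
  Swap: [7, 7, 12, 44, 34]
Step 3: min=12 at 2
  Swap: [7, 7, 12, 44, 34]

After 3 steps: [7, 7, 12, 44, 34]


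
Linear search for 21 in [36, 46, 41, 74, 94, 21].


i=0: 36!=21
i=1: 46!=21
i=2: 41!=21
i=3: 74!=21
i=4: 94!=21
i=5: 21==21 found!

Found at 5, 6 comps


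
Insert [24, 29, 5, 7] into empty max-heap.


Insert 24: [24]
Insert 29: [29, 24]
Insert 5: [29, 24, 5]
Insert 7: [29, 24, 5, 7]

Final heap: [29, 24, 5, 7]


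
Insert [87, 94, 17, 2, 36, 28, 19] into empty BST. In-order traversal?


Insert 87: root
Insert 94: R from 87
Insert 17: L from 87
Insert 2: L from 87 -> L from 17
Insert 36: L from 87 -> R from 17
Insert 28: L from 87 -> R from 17 -> L from 36
Insert 19: L from 87 -> R from 17 -> L from 36 -> L from 28

In-order: [2, 17, 19, 28, 36, 87, 94]


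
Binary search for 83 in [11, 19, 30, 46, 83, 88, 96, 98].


Step 1: lo=0, hi=7, mid=3, val=46
Step 2: lo=4, hi=7, mid=5, val=88
Step 3: lo=4, hi=4, mid=4, val=83

Found at index 4


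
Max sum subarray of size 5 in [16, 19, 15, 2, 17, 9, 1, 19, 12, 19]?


[0:5]: 69
[1:6]: 62
[2:7]: 44
[3:8]: 48
[4:9]: 58
[5:10]: 60

Max: 69 at [0:5]


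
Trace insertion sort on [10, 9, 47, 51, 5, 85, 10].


Initial: [10, 9, 47, 51, 5, 85, 10]
Insert 9: [9, 10, 47, 51, 5, 85, 10]
Insert 47: [9, 10, 47, 51, 5, 85, 10]
Insert 51: [9, 10, 47, 51, 5, 85, 10]
Insert 5: [5, 9, 10, 47, 51, 85, 10]
Insert 85: [5, 9, 10, 47, 51, 85, 10]
Insert 10: [5, 9, 10, 10, 47, 51, 85]

Sorted: [5, 9, 10, 10, 47, 51, 85]


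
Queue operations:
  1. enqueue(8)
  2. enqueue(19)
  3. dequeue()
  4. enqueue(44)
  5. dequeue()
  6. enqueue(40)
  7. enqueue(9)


enqueue(8) -> [8]
enqueue(19) -> [8, 19]
dequeue()->8, [19]
enqueue(44) -> [19, 44]
dequeue()->19, [44]
enqueue(40) -> [44, 40]
enqueue(9) -> [44, 40, 9]

Final queue: [44, 40, 9]


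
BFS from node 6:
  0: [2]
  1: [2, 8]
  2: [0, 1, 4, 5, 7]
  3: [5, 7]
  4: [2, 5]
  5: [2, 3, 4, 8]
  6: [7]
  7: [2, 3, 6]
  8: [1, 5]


Visit 6, enqueue [7]
Visit 7, enqueue [2, 3]
Visit 2, enqueue [0, 1, 4, 5]
Visit 3, enqueue []
Visit 0, enqueue []
Visit 1, enqueue [8]
Visit 4, enqueue []
Visit 5, enqueue []
Visit 8, enqueue []

BFS order: [6, 7, 2, 3, 0, 1, 4, 5, 8]


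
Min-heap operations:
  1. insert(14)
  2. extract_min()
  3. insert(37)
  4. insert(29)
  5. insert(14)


insert(14) -> [14]
extract_min()->14, []
insert(37) -> [37]
insert(29) -> [29, 37]
insert(14) -> [14, 37, 29]

Final heap: [14, 37, 29]


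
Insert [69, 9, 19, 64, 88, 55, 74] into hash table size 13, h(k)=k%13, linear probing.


Insert 69: h=4 -> slot 4
Insert 9: h=9 -> slot 9
Insert 19: h=6 -> slot 6
Insert 64: h=12 -> slot 12
Insert 88: h=10 -> slot 10
Insert 55: h=3 -> slot 3
Insert 74: h=9, 2 probes -> slot 11

Table: [None, None, None, 55, 69, None, 19, None, None, 9, 88, 74, 64]


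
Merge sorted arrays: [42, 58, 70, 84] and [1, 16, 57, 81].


Take 1 from B
Take 16 from B
Take 42 from A
Take 57 from B
Take 58 from A
Take 70 from A
Take 81 from B

Merged: [1, 16, 42, 57, 58, 70, 81, 84]


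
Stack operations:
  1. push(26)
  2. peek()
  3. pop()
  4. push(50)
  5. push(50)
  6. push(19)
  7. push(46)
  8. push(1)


push(26) -> [26]
peek()->26
pop()->26, []
push(50) -> [50]
push(50) -> [50, 50]
push(19) -> [50, 50, 19]
push(46) -> [50, 50, 19, 46]
push(1) -> [50, 50, 19, 46, 1]

Final stack: [50, 50, 19, 46, 1]


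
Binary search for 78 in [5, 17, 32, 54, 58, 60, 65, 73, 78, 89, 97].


Step 1: lo=0, hi=10, mid=5, val=60
Step 2: lo=6, hi=10, mid=8, val=78

Found at index 8


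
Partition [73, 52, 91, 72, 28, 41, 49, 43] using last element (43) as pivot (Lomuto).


Pivot: 43
  28 <= 43: swap -> [28, 52, 91, 72, 73, 41, 49, 43]
  41 <= 43: swap -> [28, 41, 91, 72, 73, 52, 49, 43]
Place pivot at 2: [28, 41, 43, 72, 73, 52, 49, 91]

Partitioned: [28, 41, 43, 72, 73, 52, 49, 91]


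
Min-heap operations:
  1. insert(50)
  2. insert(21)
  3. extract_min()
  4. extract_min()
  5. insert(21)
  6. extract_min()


insert(50) -> [50]
insert(21) -> [21, 50]
extract_min()->21, [50]
extract_min()->50, []
insert(21) -> [21]
extract_min()->21, []

Final heap: []


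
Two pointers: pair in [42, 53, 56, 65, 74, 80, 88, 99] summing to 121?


lo=0(42)+hi=7(99)=141
lo=0(42)+hi=6(88)=130
lo=0(42)+hi=5(80)=122
lo=0(42)+hi=4(74)=116
lo=1(53)+hi=4(74)=127
lo=1(53)+hi=3(65)=118
lo=2(56)+hi=3(65)=121

Yes: 56+65=121


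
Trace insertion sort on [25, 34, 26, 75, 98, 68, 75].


Initial: [25, 34, 26, 75, 98, 68, 75]
Insert 34: [25, 34, 26, 75, 98, 68, 75]
Insert 26: [25, 26, 34, 75, 98, 68, 75]
Insert 75: [25, 26, 34, 75, 98, 68, 75]
Insert 98: [25, 26, 34, 75, 98, 68, 75]
Insert 68: [25, 26, 34, 68, 75, 98, 75]
Insert 75: [25, 26, 34, 68, 75, 75, 98]

Sorted: [25, 26, 34, 68, 75, 75, 98]


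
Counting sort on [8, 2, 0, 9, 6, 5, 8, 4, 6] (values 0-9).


Input: [8, 2, 0, 9, 6, 5, 8, 4, 6]
Counts: [1, 0, 1, 0, 1, 1, 2, 0, 2, 1]

Sorted: [0, 2, 4, 5, 6, 6, 8, 8, 9]


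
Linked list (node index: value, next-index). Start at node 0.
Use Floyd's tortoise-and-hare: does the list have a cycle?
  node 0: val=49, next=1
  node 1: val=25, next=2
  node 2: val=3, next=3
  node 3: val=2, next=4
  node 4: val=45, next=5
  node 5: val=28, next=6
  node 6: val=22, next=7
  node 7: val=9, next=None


Floyd's tortoise (slow, +1) and hare (fast, +2):
  init: slow=0, fast=0
  step 1: slow=1, fast=2
  step 2: slow=2, fast=4
  step 3: slow=3, fast=6
  step 4: fast 6->7->None, no cycle

Cycle: no


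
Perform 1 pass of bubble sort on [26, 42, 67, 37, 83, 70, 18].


Initial: [26, 42, 67, 37, 83, 70, 18]
Pass 1: [26, 42, 37, 67, 70, 18, 83] (3 swaps)

After 1 pass: [26, 42, 37, 67, 70, 18, 83]


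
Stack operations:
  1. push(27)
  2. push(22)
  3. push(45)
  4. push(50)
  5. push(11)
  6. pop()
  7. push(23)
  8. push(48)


push(27) -> [27]
push(22) -> [27, 22]
push(45) -> [27, 22, 45]
push(50) -> [27, 22, 45, 50]
push(11) -> [27, 22, 45, 50, 11]
pop()->11, [27, 22, 45, 50]
push(23) -> [27, 22, 45, 50, 23]
push(48) -> [27, 22, 45, 50, 23, 48]

Final stack: [27, 22, 45, 50, 23, 48]


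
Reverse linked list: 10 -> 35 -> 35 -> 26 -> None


Step 1: curr=10, set curr.next=prev(None) | reversed so far: 10
Step 2: curr=35, set curr.next=prev(10) | reversed so far: 35 -> 10
Step 3: curr=35, set curr.next=prev(35) | reversed so far: 35 -> 35 -> 10
Step 4: curr=26, set curr.next=prev(35) | reversed so far: 26 -> 35 -> 35 -> 10

26 -> 35 -> 35 -> 10 -> None


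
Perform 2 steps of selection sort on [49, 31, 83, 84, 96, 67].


Initial: [49, 31, 83, 84, 96, 67]
Step 1: min=31 at 1
  Swap: [31, 49, 83, 84, 96, 67]
Step 2: min=49 at 1
  Swap: [31, 49, 83, 84, 96, 67]

After 2 steps: [31, 49, 83, 84, 96, 67]


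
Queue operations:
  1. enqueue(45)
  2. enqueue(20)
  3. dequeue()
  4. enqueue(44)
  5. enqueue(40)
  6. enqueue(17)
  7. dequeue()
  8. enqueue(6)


enqueue(45) -> [45]
enqueue(20) -> [45, 20]
dequeue()->45, [20]
enqueue(44) -> [20, 44]
enqueue(40) -> [20, 44, 40]
enqueue(17) -> [20, 44, 40, 17]
dequeue()->20, [44, 40, 17]
enqueue(6) -> [44, 40, 17, 6]

Final queue: [44, 40, 17, 6]


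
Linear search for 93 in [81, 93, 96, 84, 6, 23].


i=0: 81!=93
i=1: 93==93 found!

Found at 1, 2 comps


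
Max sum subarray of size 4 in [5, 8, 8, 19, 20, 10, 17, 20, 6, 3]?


[0:4]: 40
[1:5]: 55
[2:6]: 57
[3:7]: 66
[4:8]: 67
[5:9]: 53
[6:10]: 46

Max: 67 at [4:8]


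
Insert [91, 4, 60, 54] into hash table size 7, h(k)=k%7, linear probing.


Insert 91: h=0 -> slot 0
Insert 4: h=4 -> slot 4
Insert 60: h=4, 1 probes -> slot 5
Insert 54: h=5, 1 probes -> slot 6

Table: [91, None, None, None, 4, 60, 54]


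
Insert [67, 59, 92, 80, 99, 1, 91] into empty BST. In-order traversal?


Insert 67: root
Insert 59: L from 67
Insert 92: R from 67
Insert 80: R from 67 -> L from 92
Insert 99: R from 67 -> R from 92
Insert 1: L from 67 -> L from 59
Insert 91: R from 67 -> L from 92 -> R from 80

In-order: [1, 59, 67, 80, 91, 92, 99]


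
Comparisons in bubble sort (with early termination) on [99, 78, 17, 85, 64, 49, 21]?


Algorithm: bubble sort (with early termination)
Input: [99, 78, 17, 85, 64, 49, 21]
Sorted: [17, 21, 49, 64, 78, 85, 99]

21


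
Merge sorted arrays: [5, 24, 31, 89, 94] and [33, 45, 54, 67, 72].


Take 5 from A
Take 24 from A
Take 31 from A
Take 33 from B
Take 45 from B
Take 54 from B
Take 67 from B
Take 72 from B

Merged: [5, 24, 31, 33, 45, 54, 67, 72, 89, 94]


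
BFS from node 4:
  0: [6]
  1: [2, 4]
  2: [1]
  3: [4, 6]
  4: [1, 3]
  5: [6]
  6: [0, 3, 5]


Visit 4, enqueue [1, 3]
Visit 1, enqueue [2]
Visit 3, enqueue [6]
Visit 2, enqueue []
Visit 6, enqueue [0, 5]
Visit 0, enqueue []
Visit 5, enqueue []

BFS order: [4, 1, 3, 2, 6, 0, 5]


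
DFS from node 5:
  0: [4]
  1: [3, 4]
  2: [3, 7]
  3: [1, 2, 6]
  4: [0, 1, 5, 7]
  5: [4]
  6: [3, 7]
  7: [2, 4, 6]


Visit 5, push [4]
Visit 4, push [7, 1, 0]
Visit 0, push []
Visit 1, push [3]
Visit 3, push [6, 2]
Visit 2, push [7]
Visit 7, push [6]
Visit 6, push []

DFS order: [5, 4, 0, 1, 3, 2, 7, 6]


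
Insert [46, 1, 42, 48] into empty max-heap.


Insert 46: [46]
Insert 1: [46, 1]
Insert 42: [46, 1, 42]
Insert 48: [48, 46, 42, 1]

Final heap: [48, 46, 42, 1]


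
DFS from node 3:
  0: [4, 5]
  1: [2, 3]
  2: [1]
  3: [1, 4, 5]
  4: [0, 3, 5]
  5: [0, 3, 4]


Visit 3, push [5, 4, 1]
Visit 1, push [2]
Visit 2, push []
Visit 4, push [5, 0]
Visit 0, push [5]
Visit 5, push []

DFS order: [3, 1, 2, 4, 0, 5]


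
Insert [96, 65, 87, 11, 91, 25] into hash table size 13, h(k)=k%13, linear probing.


Insert 96: h=5 -> slot 5
Insert 65: h=0 -> slot 0
Insert 87: h=9 -> slot 9
Insert 11: h=11 -> slot 11
Insert 91: h=0, 1 probes -> slot 1
Insert 25: h=12 -> slot 12

Table: [65, 91, None, None, None, 96, None, None, None, 87, None, 11, 25]


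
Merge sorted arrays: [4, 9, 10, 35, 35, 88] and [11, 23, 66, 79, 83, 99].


Take 4 from A
Take 9 from A
Take 10 from A
Take 11 from B
Take 23 from B
Take 35 from A
Take 35 from A
Take 66 from B
Take 79 from B
Take 83 from B
Take 88 from A

Merged: [4, 9, 10, 11, 23, 35, 35, 66, 79, 83, 88, 99]


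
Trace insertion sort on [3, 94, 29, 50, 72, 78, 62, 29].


Initial: [3, 94, 29, 50, 72, 78, 62, 29]
Insert 94: [3, 94, 29, 50, 72, 78, 62, 29]
Insert 29: [3, 29, 94, 50, 72, 78, 62, 29]
Insert 50: [3, 29, 50, 94, 72, 78, 62, 29]
Insert 72: [3, 29, 50, 72, 94, 78, 62, 29]
Insert 78: [3, 29, 50, 72, 78, 94, 62, 29]
Insert 62: [3, 29, 50, 62, 72, 78, 94, 29]
Insert 29: [3, 29, 29, 50, 62, 72, 78, 94]

Sorted: [3, 29, 29, 50, 62, 72, 78, 94]


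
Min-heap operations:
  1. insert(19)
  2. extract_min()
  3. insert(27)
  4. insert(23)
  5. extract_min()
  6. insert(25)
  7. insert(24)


insert(19) -> [19]
extract_min()->19, []
insert(27) -> [27]
insert(23) -> [23, 27]
extract_min()->23, [27]
insert(25) -> [25, 27]
insert(24) -> [24, 27, 25]

Final heap: [24, 27, 25]


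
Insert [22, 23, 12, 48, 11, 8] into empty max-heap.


Insert 22: [22]
Insert 23: [23, 22]
Insert 12: [23, 22, 12]
Insert 48: [48, 23, 12, 22]
Insert 11: [48, 23, 12, 22, 11]
Insert 8: [48, 23, 12, 22, 11, 8]

Final heap: [48, 23, 12, 22, 11, 8]


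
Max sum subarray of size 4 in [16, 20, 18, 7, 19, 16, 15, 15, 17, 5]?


[0:4]: 61
[1:5]: 64
[2:6]: 60
[3:7]: 57
[4:8]: 65
[5:9]: 63
[6:10]: 52

Max: 65 at [4:8]


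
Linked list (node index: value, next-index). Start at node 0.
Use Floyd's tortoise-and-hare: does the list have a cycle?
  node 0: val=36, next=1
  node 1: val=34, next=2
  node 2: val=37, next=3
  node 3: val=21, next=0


Floyd's tortoise (slow, +1) and hare (fast, +2):
  init: slow=0, fast=0
  step 1: slow=1, fast=2
  step 2: slow=2, fast=0
  step 3: slow=3, fast=2
  step 4: slow=0, fast=0
  slow == fast at node 0: cycle detected

Cycle: yes


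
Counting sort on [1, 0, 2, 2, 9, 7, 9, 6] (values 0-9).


Input: [1, 0, 2, 2, 9, 7, 9, 6]
Counts: [1, 1, 2, 0, 0, 0, 1, 1, 0, 2]

Sorted: [0, 1, 2, 2, 6, 7, 9, 9]


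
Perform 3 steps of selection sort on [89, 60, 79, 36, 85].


Initial: [89, 60, 79, 36, 85]
Step 1: min=36 at 3
  Swap: [36, 60, 79, 89, 85]
Step 2: min=60 at 1
  Swap: [36, 60, 79, 89, 85]
Step 3: min=79 at 2
  Swap: [36, 60, 79, 89, 85]

After 3 steps: [36, 60, 79, 89, 85]


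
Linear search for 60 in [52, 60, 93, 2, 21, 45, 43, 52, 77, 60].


i=0: 52!=60
i=1: 60==60 found!

Found at 1, 2 comps


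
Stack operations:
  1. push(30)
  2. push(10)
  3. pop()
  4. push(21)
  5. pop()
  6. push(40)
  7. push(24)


push(30) -> [30]
push(10) -> [30, 10]
pop()->10, [30]
push(21) -> [30, 21]
pop()->21, [30]
push(40) -> [30, 40]
push(24) -> [30, 40, 24]

Final stack: [30, 40, 24]


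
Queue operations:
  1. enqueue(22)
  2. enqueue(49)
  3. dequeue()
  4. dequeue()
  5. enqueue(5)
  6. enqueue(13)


enqueue(22) -> [22]
enqueue(49) -> [22, 49]
dequeue()->22, [49]
dequeue()->49, []
enqueue(5) -> [5]
enqueue(13) -> [5, 13]

Final queue: [5, 13]


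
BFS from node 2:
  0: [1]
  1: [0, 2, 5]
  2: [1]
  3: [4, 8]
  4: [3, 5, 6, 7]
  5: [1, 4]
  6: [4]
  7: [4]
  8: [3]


Visit 2, enqueue [1]
Visit 1, enqueue [0, 5]
Visit 0, enqueue []
Visit 5, enqueue [4]
Visit 4, enqueue [3, 6, 7]
Visit 3, enqueue [8]
Visit 6, enqueue []
Visit 7, enqueue []
Visit 8, enqueue []

BFS order: [2, 1, 0, 5, 4, 3, 6, 7, 8]


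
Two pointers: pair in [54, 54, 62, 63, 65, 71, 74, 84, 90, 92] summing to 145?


lo=0(54)+hi=9(92)=146
lo=0(54)+hi=8(90)=144
lo=1(54)+hi=8(90)=144
lo=2(62)+hi=8(90)=152
lo=2(62)+hi=7(84)=146
lo=2(62)+hi=6(74)=136
lo=3(63)+hi=6(74)=137
lo=4(65)+hi=6(74)=139
lo=5(71)+hi=6(74)=145

Yes: 71+74=145


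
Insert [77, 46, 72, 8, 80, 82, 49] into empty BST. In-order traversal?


Insert 77: root
Insert 46: L from 77
Insert 72: L from 77 -> R from 46
Insert 8: L from 77 -> L from 46
Insert 80: R from 77
Insert 82: R from 77 -> R from 80
Insert 49: L from 77 -> R from 46 -> L from 72

In-order: [8, 46, 49, 72, 77, 80, 82]


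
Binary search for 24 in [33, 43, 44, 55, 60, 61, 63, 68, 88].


Step 1: lo=0, hi=8, mid=4, val=60
Step 2: lo=0, hi=3, mid=1, val=43
Step 3: lo=0, hi=0, mid=0, val=33

Not found


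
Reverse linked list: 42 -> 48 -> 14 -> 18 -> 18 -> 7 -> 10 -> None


Step 1: curr=42, set curr.next=prev(None) | reversed so far: 42
Step 2: curr=48, set curr.next=prev(42) | reversed so far: 48 -> 42
Step 3: curr=14, set curr.next=prev(48) | reversed so far: 14 -> 48 -> 42
Step 4: curr=18, set curr.next=prev(14) | reversed so far: 18 -> 14 -> 48 -> 42
Step 5: curr=18, set curr.next=prev(18) | reversed so far: 18 -> 18 -> 14 -> 48 -> 42
Step 6: curr=7, set curr.next=prev(18) | reversed so far: 7 -> 18 -> 18 -> 14 -> 48 -> 42
Step 7: curr=10, set curr.next=prev(7) | reversed so far: 10 -> 7 -> 18 -> 18 -> 14 -> 48 -> 42

10 -> 7 -> 18 -> 18 -> 14 -> 48 -> 42 -> None


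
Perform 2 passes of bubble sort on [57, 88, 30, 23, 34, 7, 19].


Initial: [57, 88, 30, 23, 34, 7, 19]
Pass 1: [57, 30, 23, 34, 7, 19, 88] (5 swaps)
Pass 2: [30, 23, 34, 7, 19, 57, 88] (5 swaps)

After 2 passes: [30, 23, 34, 7, 19, 57, 88]


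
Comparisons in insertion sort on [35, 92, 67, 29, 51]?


Algorithm: insertion sort
Input: [35, 92, 67, 29, 51]
Sorted: [29, 35, 51, 67, 92]

9


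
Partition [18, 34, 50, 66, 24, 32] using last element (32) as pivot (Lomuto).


Pivot: 32
  18 <= 32: advance i (no swap)
  24 <= 32: swap -> [18, 24, 50, 66, 34, 32]
Place pivot at 2: [18, 24, 32, 66, 34, 50]

Partitioned: [18, 24, 32, 66, 34, 50]


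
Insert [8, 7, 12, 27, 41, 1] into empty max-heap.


Insert 8: [8]
Insert 7: [8, 7]
Insert 12: [12, 7, 8]
Insert 27: [27, 12, 8, 7]
Insert 41: [41, 27, 8, 7, 12]
Insert 1: [41, 27, 8, 7, 12, 1]

Final heap: [41, 27, 8, 7, 12, 1]


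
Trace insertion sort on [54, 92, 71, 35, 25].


Initial: [54, 92, 71, 35, 25]
Insert 92: [54, 92, 71, 35, 25]
Insert 71: [54, 71, 92, 35, 25]
Insert 35: [35, 54, 71, 92, 25]
Insert 25: [25, 35, 54, 71, 92]

Sorted: [25, 35, 54, 71, 92]


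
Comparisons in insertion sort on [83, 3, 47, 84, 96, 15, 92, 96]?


Algorithm: insertion sort
Input: [83, 3, 47, 84, 96, 15, 92, 96]
Sorted: [3, 15, 47, 83, 84, 92, 96, 96]

13


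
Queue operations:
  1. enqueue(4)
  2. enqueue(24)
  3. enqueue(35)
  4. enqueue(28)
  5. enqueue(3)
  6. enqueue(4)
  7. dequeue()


enqueue(4) -> [4]
enqueue(24) -> [4, 24]
enqueue(35) -> [4, 24, 35]
enqueue(28) -> [4, 24, 35, 28]
enqueue(3) -> [4, 24, 35, 28, 3]
enqueue(4) -> [4, 24, 35, 28, 3, 4]
dequeue()->4, [24, 35, 28, 3, 4]

Final queue: [24, 35, 28, 3, 4]


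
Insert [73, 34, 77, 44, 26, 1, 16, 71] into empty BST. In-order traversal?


Insert 73: root
Insert 34: L from 73
Insert 77: R from 73
Insert 44: L from 73 -> R from 34
Insert 26: L from 73 -> L from 34
Insert 1: L from 73 -> L from 34 -> L from 26
Insert 16: L from 73 -> L from 34 -> L from 26 -> R from 1
Insert 71: L from 73 -> R from 34 -> R from 44

In-order: [1, 16, 26, 34, 44, 71, 73, 77]


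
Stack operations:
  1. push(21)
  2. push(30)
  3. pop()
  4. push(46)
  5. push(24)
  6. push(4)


push(21) -> [21]
push(30) -> [21, 30]
pop()->30, [21]
push(46) -> [21, 46]
push(24) -> [21, 46, 24]
push(4) -> [21, 46, 24, 4]

Final stack: [21, 46, 24, 4]


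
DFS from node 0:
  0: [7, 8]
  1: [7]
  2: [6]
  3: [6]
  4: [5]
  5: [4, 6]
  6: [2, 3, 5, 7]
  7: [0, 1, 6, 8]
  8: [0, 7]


Visit 0, push [8, 7]
Visit 7, push [8, 6, 1]
Visit 1, push []
Visit 6, push [5, 3, 2]
Visit 2, push []
Visit 3, push []
Visit 5, push [4]
Visit 4, push []
Visit 8, push []

DFS order: [0, 7, 1, 6, 2, 3, 5, 4, 8]


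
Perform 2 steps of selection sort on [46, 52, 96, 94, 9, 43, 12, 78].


Initial: [46, 52, 96, 94, 9, 43, 12, 78]
Step 1: min=9 at 4
  Swap: [9, 52, 96, 94, 46, 43, 12, 78]
Step 2: min=12 at 6
  Swap: [9, 12, 96, 94, 46, 43, 52, 78]

After 2 steps: [9, 12, 96, 94, 46, 43, 52, 78]


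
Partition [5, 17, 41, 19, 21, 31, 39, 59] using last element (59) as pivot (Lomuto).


Pivot: 59
  5 <= 59: advance i (no swap)
  17 <= 59: advance i (no swap)
  41 <= 59: advance i (no swap)
  19 <= 59: advance i (no swap)
  21 <= 59: advance i (no swap)
  31 <= 59: advance i (no swap)
  39 <= 59: advance i (no swap)
Place pivot at 7: [5, 17, 41, 19, 21, 31, 39, 59]

Partitioned: [5, 17, 41, 19, 21, 31, 39, 59]


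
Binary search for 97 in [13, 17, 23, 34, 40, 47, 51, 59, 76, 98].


Step 1: lo=0, hi=9, mid=4, val=40
Step 2: lo=5, hi=9, mid=7, val=59
Step 3: lo=8, hi=9, mid=8, val=76
Step 4: lo=9, hi=9, mid=9, val=98

Not found


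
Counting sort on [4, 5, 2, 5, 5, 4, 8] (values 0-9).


Input: [4, 5, 2, 5, 5, 4, 8]
Counts: [0, 0, 1, 0, 2, 3, 0, 0, 1, 0]

Sorted: [2, 4, 4, 5, 5, 5, 8]


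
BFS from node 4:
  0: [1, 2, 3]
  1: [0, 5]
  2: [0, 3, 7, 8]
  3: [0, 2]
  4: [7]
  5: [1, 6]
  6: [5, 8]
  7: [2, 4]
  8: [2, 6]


Visit 4, enqueue [7]
Visit 7, enqueue [2]
Visit 2, enqueue [0, 3, 8]
Visit 0, enqueue [1]
Visit 3, enqueue []
Visit 8, enqueue [6]
Visit 1, enqueue [5]
Visit 6, enqueue []
Visit 5, enqueue []

BFS order: [4, 7, 2, 0, 3, 8, 1, 6, 5]


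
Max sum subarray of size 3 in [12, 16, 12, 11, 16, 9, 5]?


[0:3]: 40
[1:4]: 39
[2:5]: 39
[3:6]: 36
[4:7]: 30

Max: 40 at [0:3]


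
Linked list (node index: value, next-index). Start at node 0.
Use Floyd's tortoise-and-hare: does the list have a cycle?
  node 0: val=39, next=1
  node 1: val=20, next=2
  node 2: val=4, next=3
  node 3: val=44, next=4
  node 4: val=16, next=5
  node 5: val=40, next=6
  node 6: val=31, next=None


Floyd's tortoise (slow, +1) and hare (fast, +2):
  init: slow=0, fast=0
  step 1: slow=1, fast=2
  step 2: slow=2, fast=4
  step 3: slow=3, fast=6
  step 4: fast -> None, no cycle

Cycle: no


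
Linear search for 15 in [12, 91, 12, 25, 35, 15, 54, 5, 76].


i=0: 12!=15
i=1: 91!=15
i=2: 12!=15
i=3: 25!=15
i=4: 35!=15
i=5: 15==15 found!

Found at 5, 6 comps


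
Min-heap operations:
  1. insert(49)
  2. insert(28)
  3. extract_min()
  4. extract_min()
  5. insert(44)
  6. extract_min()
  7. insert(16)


insert(49) -> [49]
insert(28) -> [28, 49]
extract_min()->28, [49]
extract_min()->49, []
insert(44) -> [44]
extract_min()->44, []
insert(16) -> [16]

Final heap: [16]


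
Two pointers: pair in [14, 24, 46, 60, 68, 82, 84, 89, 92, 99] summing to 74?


lo=0(14)+hi=9(99)=113
lo=0(14)+hi=8(92)=106
lo=0(14)+hi=7(89)=103
lo=0(14)+hi=6(84)=98
lo=0(14)+hi=5(82)=96
lo=0(14)+hi=4(68)=82
lo=0(14)+hi=3(60)=74

Yes: 14+60=74


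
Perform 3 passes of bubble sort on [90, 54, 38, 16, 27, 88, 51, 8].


Initial: [90, 54, 38, 16, 27, 88, 51, 8]
Pass 1: [54, 38, 16, 27, 88, 51, 8, 90] (7 swaps)
Pass 2: [38, 16, 27, 54, 51, 8, 88, 90] (5 swaps)
Pass 3: [16, 27, 38, 51, 8, 54, 88, 90] (4 swaps)

After 3 passes: [16, 27, 38, 51, 8, 54, 88, 90]


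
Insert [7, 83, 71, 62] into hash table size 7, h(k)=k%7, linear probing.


Insert 7: h=0 -> slot 0
Insert 83: h=6 -> slot 6
Insert 71: h=1 -> slot 1
Insert 62: h=6, 3 probes -> slot 2

Table: [7, 71, 62, None, None, None, 83]


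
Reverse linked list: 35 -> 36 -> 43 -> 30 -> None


Step 1: curr=35, set curr.next=prev(None) | reversed so far: 35
Step 2: curr=36, set curr.next=prev(35) | reversed so far: 36 -> 35
Step 3: curr=43, set curr.next=prev(36) | reversed so far: 43 -> 36 -> 35
Step 4: curr=30, set curr.next=prev(43) | reversed so far: 30 -> 43 -> 36 -> 35

30 -> 43 -> 36 -> 35 -> None


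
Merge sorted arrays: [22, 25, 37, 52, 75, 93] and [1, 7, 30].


Take 1 from B
Take 7 from B
Take 22 from A
Take 25 from A
Take 30 from B

Merged: [1, 7, 22, 25, 30, 37, 52, 75, 93]


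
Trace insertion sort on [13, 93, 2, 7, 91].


Initial: [13, 93, 2, 7, 91]
Insert 93: [13, 93, 2, 7, 91]
Insert 2: [2, 13, 93, 7, 91]
Insert 7: [2, 7, 13, 93, 91]
Insert 91: [2, 7, 13, 91, 93]

Sorted: [2, 7, 13, 91, 93]


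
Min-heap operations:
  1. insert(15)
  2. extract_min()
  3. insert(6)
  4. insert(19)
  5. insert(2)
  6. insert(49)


insert(15) -> [15]
extract_min()->15, []
insert(6) -> [6]
insert(19) -> [6, 19]
insert(2) -> [2, 19, 6]
insert(49) -> [2, 19, 6, 49]

Final heap: [2, 19, 6, 49]


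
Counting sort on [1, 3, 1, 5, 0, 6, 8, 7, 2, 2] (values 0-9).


Input: [1, 3, 1, 5, 0, 6, 8, 7, 2, 2]
Counts: [1, 2, 2, 1, 0, 1, 1, 1, 1, 0]

Sorted: [0, 1, 1, 2, 2, 3, 5, 6, 7, 8]


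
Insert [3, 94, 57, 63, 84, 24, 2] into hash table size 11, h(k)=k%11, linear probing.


Insert 3: h=3 -> slot 3
Insert 94: h=6 -> slot 6
Insert 57: h=2 -> slot 2
Insert 63: h=8 -> slot 8
Insert 84: h=7 -> slot 7
Insert 24: h=2, 2 probes -> slot 4
Insert 2: h=2, 3 probes -> slot 5

Table: [None, None, 57, 3, 24, 2, 94, 84, 63, None, None]


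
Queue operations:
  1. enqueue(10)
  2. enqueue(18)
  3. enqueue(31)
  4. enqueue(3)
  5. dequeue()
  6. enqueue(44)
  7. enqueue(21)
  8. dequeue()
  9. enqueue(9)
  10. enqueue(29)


enqueue(10) -> [10]
enqueue(18) -> [10, 18]
enqueue(31) -> [10, 18, 31]
enqueue(3) -> [10, 18, 31, 3]
dequeue()->10, [18, 31, 3]
enqueue(44) -> [18, 31, 3, 44]
enqueue(21) -> [18, 31, 3, 44, 21]
dequeue()->18, [31, 3, 44, 21]
enqueue(9) -> [31, 3, 44, 21, 9]
enqueue(29) -> [31, 3, 44, 21, 9, 29]

Final queue: [31, 3, 44, 21, 9, 29]


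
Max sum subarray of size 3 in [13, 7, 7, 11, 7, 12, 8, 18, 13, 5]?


[0:3]: 27
[1:4]: 25
[2:5]: 25
[3:6]: 30
[4:7]: 27
[5:8]: 38
[6:9]: 39
[7:10]: 36

Max: 39 at [6:9]


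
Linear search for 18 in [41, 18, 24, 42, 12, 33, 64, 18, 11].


i=0: 41!=18
i=1: 18==18 found!

Found at 1, 2 comps


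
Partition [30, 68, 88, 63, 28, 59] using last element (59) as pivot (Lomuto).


Pivot: 59
  30 <= 59: advance i (no swap)
  28 <= 59: swap -> [30, 28, 88, 63, 68, 59]
Place pivot at 2: [30, 28, 59, 63, 68, 88]

Partitioned: [30, 28, 59, 63, 68, 88]


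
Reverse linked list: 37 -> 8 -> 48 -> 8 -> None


Step 1: curr=37, set curr.next=prev(None) | reversed so far: 37
Step 2: curr=8, set curr.next=prev(37) | reversed so far: 8 -> 37
Step 3: curr=48, set curr.next=prev(8) | reversed so far: 48 -> 8 -> 37
Step 4: curr=8, set curr.next=prev(48) | reversed so far: 8 -> 48 -> 8 -> 37

8 -> 48 -> 8 -> 37 -> None


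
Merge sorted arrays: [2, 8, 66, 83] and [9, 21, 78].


Take 2 from A
Take 8 from A
Take 9 from B
Take 21 from B
Take 66 from A
Take 78 from B

Merged: [2, 8, 9, 21, 66, 78, 83]


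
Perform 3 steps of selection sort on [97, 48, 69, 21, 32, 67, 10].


Initial: [97, 48, 69, 21, 32, 67, 10]
Step 1: min=10 at 6
  Swap: [10, 48, 69, 21, 32, 67, 97]
Step 2: min=21 at 3
  Swap: [10, 21, 69, 48, 32, 67, 97]
Step 3: min=32 at 4
  Swap: [10, 21, 32, 48, 69, 67, 97]

After 3 steps: [10, 21, 32, 48, 69, 67, 97]


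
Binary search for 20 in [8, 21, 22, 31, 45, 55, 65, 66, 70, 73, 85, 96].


Step 1: lo=0, hi=11, mid=5, val=55
Step 2: lo=0, hi=4, mid=2, val=22
Step 3: lo=0, hi=1, mid=0, val=8
Step 4: lo=1, hi=1, mid=1, val=21

Not found


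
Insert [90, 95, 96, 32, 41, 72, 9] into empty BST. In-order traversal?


Insert 90: root
Insert 95: R from 90
Insert 96: R from 90 -> R from 95
Insert 32: L from 90
Insert 41: L from 90 -> R from 32
Insert 72: L from 90 -> R from 32 -> R from 41
Insert 9: L from 90 -> L from 32

In-order: [9, 32, 41, 72, 90, 95, 96]


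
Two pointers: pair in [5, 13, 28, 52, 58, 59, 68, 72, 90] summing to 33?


lo=0(5)+hi=8(90)=95
lo=0(5)+hi=7(72)=77
lo=0(5)+hi=6(68)=73
lo=0(5)+hi=5(59)=64
lo=0(5)+hi=4(58)=63
lo=0(5)+hi=3(52)=57
lo=0(5)+hi=2(28)=33

Yes: 5+28=33


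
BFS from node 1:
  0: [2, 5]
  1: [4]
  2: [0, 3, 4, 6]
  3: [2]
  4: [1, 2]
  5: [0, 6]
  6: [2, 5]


Visit 1, enqueue [4]
Visit 4, enqueue [2]
Visit 2, enqueue [0, 3, 6]
Visit 0, enqueue [5]
Visit 3, enqueue []
Visit 6, enqueue []
Visit 5, enqueue []

BFS order: [1, 4, 2, 0, 3, 6, 5]


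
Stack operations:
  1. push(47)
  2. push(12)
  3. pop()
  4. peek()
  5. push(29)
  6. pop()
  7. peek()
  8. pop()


push(47) -> [47]
push(12) -> [47, 12]
pop()->12, [47]
peek()->47
push(29) -> [47, 29]
pop()->29, [47]
peek()->47
pop()->47, []

Final stack: []


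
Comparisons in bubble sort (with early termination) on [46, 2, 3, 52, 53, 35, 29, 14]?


Algorithm: bubble sort (with early termination)
Input: [46, 2, 3, 52, 53, 35, 29, 14]
Sorted: [2, 3, 14, 29, 35, 46, 52, 53]

27


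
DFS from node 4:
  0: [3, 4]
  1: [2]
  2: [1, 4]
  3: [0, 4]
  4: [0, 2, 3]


Visit 4, push [3, 2, 0]
Visit 0, push [3]
Visit 3, push []
Visit 2, push [1]
Visit 1, push []

DFS order: [4, 0, 3, 2, 1]


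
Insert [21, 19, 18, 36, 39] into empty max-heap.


Insert 21: [21]
Insert 19: [21, 19]
Insert 18: [21, 19, 18]
Insert 36: [36, 21, 18, 19]
Insert 39: [39, 36, 18, 19, 21]

Final heap: [39, 36, 18, 19, 21]


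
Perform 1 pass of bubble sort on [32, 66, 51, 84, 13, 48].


Initial: [32, 66, 51, 84, 13, 48]
Pass 1: [32, 51, 66, 13, 48, 84] (3 swaps)

After 1 pass: [32, 51, 66, 13, 48, 84]


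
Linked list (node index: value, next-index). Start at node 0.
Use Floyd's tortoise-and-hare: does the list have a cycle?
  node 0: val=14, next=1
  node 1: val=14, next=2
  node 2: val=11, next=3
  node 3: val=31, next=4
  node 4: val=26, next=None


Floyd's tortoise (slow, +1) and hare (fast, +2):
  init: slow=0, fast=0
  step 1: slow=1, fast=2
  step 2: slow=2, fast=4
  step 3: fast -> None, no cycle

Cycle: no


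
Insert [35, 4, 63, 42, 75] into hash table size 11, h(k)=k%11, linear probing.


Insert 35: h=2 -> slot 2
Insert 4: h=4 -> slot 4
Insert 63: h=8 -> slot 8
Insert 42: h=9 -> slot 9
Insert 75: h=9, 1 probes -> slot 10

Table: [None, None, 35, None, 4, None, None, None, 63, 42, 75]


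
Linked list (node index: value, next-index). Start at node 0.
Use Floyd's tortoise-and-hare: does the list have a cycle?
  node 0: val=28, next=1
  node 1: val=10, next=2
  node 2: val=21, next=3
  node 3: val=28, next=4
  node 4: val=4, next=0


Floyd's tortoise (slow, +1) and hare (fast, +2):
  init: slow=0, fast=0
  step 1: slow=1, fast=2
  step 2: slow=2, fast=4
  step 3: slow=3, fast=1
  step 4: slow=4, fast=3
  step 5: slow=0, fast=0
  slow == fast at node 0: cycle detected

Cycle: yes


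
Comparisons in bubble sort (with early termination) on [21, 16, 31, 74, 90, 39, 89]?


Algorithm: bubble sort (with early termination)
Input: [21, 16, 31, 74, 90, 39, 89]
Sorted: [16, 21, 31, 39, 74, 89, 90]

15


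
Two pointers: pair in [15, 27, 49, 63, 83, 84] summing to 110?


lo=0(15)+hi=5(84)=99
lo=1(27)+hi=5(84)=111
lo=1(27)+hi=4(83)=110

Yes: 27+83=110


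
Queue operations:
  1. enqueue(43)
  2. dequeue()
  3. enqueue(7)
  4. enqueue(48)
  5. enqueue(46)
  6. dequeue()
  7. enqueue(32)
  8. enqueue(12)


enqueue(43) -> [43]
dequeue()->43, []
enqueue(7) -> [7]
enqueue(48) -> [7, 48]
enqueue(46) -> [7, 48, 46]
dequeue()->7, [48, 46]
enqueue(32) -> [48, 46, 32]
enqueue(12) -> [48, 46, 32, 12]

Final queue: [48, 46, 32, 12]


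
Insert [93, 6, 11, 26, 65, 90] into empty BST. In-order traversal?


Insert 93: root
Insert 6: L from 93
Insert 11: L from 93 -> R from 6
Insert 26: L from 93 -> R from 6 -> R from 11
Insert 65: L from 93 -> R from 6 -> R from 11 -> R from 26
Insert 90: L from 93 -> R from 6 -> R from 11 -> R from 26 -> R from 65

In-order: [6, 11, 26, 65, 90, 93]


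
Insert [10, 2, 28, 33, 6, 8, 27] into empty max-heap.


Insert 10: [10]
Insert 2: [10, 2]
Insert 28: [28, 2, 10]
Insert 33: [33, 28, 10, 2]
Insert 6: [33, 28, 10, 2, 6]
Insert 8: [33, 28, 10, 2, 6, 8]
Insert 27: [33, 28, 27, 2, 6, 8, 10]

Final heap: [33, 28, 27, 2, 6, 8, 10]


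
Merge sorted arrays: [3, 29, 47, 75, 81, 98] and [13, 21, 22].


Take 3 from A
Take 13 from B
Take 21 from B
Take 22 from B

Merged: [3, 13, 21, 22, 29, 47, 75, 81, 98]


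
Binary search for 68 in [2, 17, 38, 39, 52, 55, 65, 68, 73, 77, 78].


Step 1: lo=0, hi=10, mid=5, val=55
Step 2: lo=6, hi=10, mid=8, val=73
Step 3: lo=6, hi=7, mid=6, val=65
Step 4: lo=7, hi=7, mid=7, val=68

Found at index 7


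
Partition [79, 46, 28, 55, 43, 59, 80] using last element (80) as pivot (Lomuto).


Pivot: 80
  79 <= 80: advance i (no swap)
  46 <= 80: advance i (no swap)
  28 <= 80: advance i (no swap)
  55 <= 80: advance i (no swap)
  43 <= 80: advance i (no swap)
  59 <= 80: advance i (no swap)
Place pivot at 6: [79, 46, 28, 55, 43, 59, 80]

Partitioned: [79, 46, 28, 55, 43, 59, 80]


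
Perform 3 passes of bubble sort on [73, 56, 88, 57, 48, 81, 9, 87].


Initial: [73, 56, 88, 57, 48, 81, 9, 87]
Pass 1: [56, 73, 57, 48, 81, 9, 87, 88] (6 swaps)
Pass 2: [56, 57, 48, 73, 9, 81, 87, 88] (3 swaps)
Pass 3: [56, 48, 57, 9, 73, 81, 87, 88] (2 swaps)

After 3 passes: [56, 48, 57, 9, 73, 81, 87, 88]


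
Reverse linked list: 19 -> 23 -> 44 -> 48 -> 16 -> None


Step 1: curr=19, set curr.next=prev(None) | reversed so far: 19
Step 2: curr=23, set curr.next=prev(19) | reversed so far: 23 -> 19
Step 3: curr=44, set curr.next=prev(23) | reversed so far: 44 -> 23 -> 19
Step 4: curr=48, set curr.next=prev(44) | reversed so far: 48 -> 44 -> 23 -> 19
Step 5: curr=16, set curr.next=prev(48) | reversed so far: 16 -> 48 -> 44 -> 23 -> 19

16 -> 48 -> 44 -> 23 -> 19 -> None


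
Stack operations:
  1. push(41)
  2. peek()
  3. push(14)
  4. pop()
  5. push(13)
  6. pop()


push(41) -> [41]
peek()->41
push(14) -> [41, 14]
pop()->14, [41]
push(13) -> [41, 13]
pop()->13, [41]

Final stack: [41]


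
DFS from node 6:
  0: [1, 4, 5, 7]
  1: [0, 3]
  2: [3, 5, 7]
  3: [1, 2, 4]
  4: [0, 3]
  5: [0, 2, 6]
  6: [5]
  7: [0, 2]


Visit 6, push [5]
Visit 5, push [2, 0]
Visit 0, push [7, 4, 1]
Visit 1, push [3]
Visit 3, push [4, 2]
Visit 2, push [7]
Visit 7, push []
Visit 4, push []

DFS order: [6, 5, 0, 1, 3, 2, 7, 4]
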